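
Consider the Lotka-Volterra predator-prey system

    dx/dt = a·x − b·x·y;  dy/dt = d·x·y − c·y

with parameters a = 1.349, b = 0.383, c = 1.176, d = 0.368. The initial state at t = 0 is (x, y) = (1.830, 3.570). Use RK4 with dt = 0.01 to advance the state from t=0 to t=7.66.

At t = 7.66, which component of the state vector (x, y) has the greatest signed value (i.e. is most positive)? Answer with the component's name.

t=0.000: state=(1.830, 3.570)
step 1 (dt=0.01): k1=(-0.034, -1.794), k2=(-0.027, -1.790), k3=(-0.027, -1.790), k4=(-0.021, -1.786); state += dt/6·(k1+2k2+2k3+k4)
t=0.010: state=(1.830, 3.552)
t=0.020: state=(1.830, 3.534)
t=0.030: state=(1.830, 3.517)
continuing one RK4 step at a time; state shown every 25 steps (Δt=0.25):
t=0.250: state=(1.859, 3.151)
t=0.500: state=(1.961, 2.798)
t=0.750: state=(2.131, 2.516)
t=1.000: state=(2.372, 2.305)
t=1.250: state=(2.684, 2.167)
t=1.500: state=(3.068, 2.103)
t=1.750: state=(3.514, 2.120)
t=2.000: state=(4.000, 2.232)
t=2.250: state=(4.482, 2.458)
t=2.500: state=(4.883, 2.822)
t=2.750: state=(5.101, 3.334)
t=3.000: state=(5.041, 3.972)
t=3.250: state=(4.675, 4.638)
t=3.500: state=(4.087, 5.179)
t=3.750: state=(3.434, 5.454)
t=4.000: state=(2.851, 5.423)
t=4.250: state=(2.405, 5.141)
t=4.500: state=(2.101, 4.709)
t=4.750: state=(1.920, 4.219)
t=5.000: state=(1.838, 3.735)
t=5.250: state=(1.840, 3.295)
t=5.500: state=(1.916, 2.918)
t=5.750: state=(2.062, 2.610)
t=6.000: state=(2.277, 2.373)
t=6.250: state=(2.563, 2.208)
t=6.500: state=(2.921, 2.117)
t=6.750: state=(3.346, 2.104)
t=7.000: state=(3.822, 2.180)
t=7.250: state=(4.312, 2.362)
t=7.500: state=(4.753, 2.673)
t=7.660: state=(4.966, 2.949)
compare at T: x=4.966, y=2.949

largest component: x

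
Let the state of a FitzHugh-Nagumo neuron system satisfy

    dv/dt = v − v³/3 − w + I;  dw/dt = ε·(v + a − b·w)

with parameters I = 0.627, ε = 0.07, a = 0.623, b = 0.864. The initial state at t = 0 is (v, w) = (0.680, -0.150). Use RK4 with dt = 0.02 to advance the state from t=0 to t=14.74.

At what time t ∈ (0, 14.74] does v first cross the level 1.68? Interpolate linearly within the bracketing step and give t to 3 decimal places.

t = 0.811

t=0.000: state=(0.680, -0.150)
step 1 (dt=0.02): k1=(1.352, 0.100), k2=(1.358, 0.101), k3=(1.358, 0.101), k4=(1.364, 0.102); state += dt/6·(k1+2k2+2k3+k4)
t=0.020: state=(0.707, -0.148)
t=0.040: state=(0.735, -0.146)
t=0.060: state=(0.762, -0.144)
continuing one RK4 step at a time; state shown every 25 steps (Δt=0.5):
t=0.500: state=(1.366, -0.089)
t=0.800: state=(1.671, -0.042)
next step: t=0.820: state=(1.687, -0.039) — v has crossed 1.68
linear interpolation between t=0.800 (1.67140) and t=0.820 (1.68677) → t≈0.811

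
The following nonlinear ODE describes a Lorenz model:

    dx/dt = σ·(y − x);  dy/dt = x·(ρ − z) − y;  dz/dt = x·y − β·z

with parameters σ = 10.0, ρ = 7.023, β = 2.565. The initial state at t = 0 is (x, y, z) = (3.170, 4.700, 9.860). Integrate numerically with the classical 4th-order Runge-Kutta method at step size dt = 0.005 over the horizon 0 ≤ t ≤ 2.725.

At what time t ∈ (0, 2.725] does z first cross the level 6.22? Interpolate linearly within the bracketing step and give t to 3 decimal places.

t=0.000: state=(3.170, 4.700, 9.860)
step 1 (dt=0.005): k1=(15.300, -13.693, -10.392), k2=(14.575, -13.684, -10.255), k3=(14.594, -13.680, -10.265), k4=(13.886, -13.665, -10.139); state += dt/6·(k1+2k2+2k3+k4)
t=0.005: state=(3.243, 4.632, 9.809)
t=0.010: state=(3.309, 4.563, 9.759)
t=0.015: state=(3.368, 4.495, 9.709)
continuing one RK4 step at a time; state shown every 20 steps (Δt=0.1):
t=0.100: state=(3.663, 3.461, 8.892)
t=0.200: state=(3.225, 2.690, 7.803)
t=0.300: state=(2.750, 2.371, 6.691)
t=0.345: state=(2.604, 2.333, 6.228)
next step: t=0.350: state=(2.591, 2.332, 6.179) — z has crossed 6.22
linear interpolation between t=0.345 (6.22797) and t=0.350 (6.17870) → t≈0.346

t = 0.346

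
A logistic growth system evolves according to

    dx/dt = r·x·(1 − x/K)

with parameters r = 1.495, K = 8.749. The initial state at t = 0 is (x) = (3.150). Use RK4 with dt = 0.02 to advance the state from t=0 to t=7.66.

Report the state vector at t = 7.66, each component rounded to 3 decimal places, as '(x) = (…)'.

(x) = (8.749)

t=0.000: state=(3.150)
step 1 (dt=0.02): k1=(3.014), k2=(3.026), k3=(3.026), k4=(3.038); state += dt/6·(k1+2k2+2k3+k4)
t=0.020: state=(3.211)
t=0.040: state=(3.272)
t=0.060: state=(3.333)
continuing one RK4 step at a time; state shown every 25 steps (Δt=0.5):
t=0.500: state=(4.750)
t=1.000: state=(6.256)
t=1.500: state=(7.360)
t=2.000: state=(8.031)
t=2.500: state=(8.394)
t=3.000: state=(8.577)
t=3.500: state=(8.667)
t=4.000: state=(8.710)
t=4.500: state=(8.730)
t=5.000: state=(8.740)
t=5.500: state=(8.745)
t=6.000: state=(8.747)
t=6.500: state=(8.748)
t=7.000: state=(8.749)
t=7.500: state=(8.749)
t=7.660: state=(8.749)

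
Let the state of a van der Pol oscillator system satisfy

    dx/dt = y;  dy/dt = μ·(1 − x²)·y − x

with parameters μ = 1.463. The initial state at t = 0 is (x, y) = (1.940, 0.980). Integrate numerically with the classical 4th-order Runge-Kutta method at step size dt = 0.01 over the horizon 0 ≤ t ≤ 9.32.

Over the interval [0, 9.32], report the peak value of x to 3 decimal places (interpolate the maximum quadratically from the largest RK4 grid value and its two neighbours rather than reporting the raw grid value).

max x = 2.045

t=0.000: state=(1.940, 0.980)
step 1 (dt=0.01): k1=(0.980, -5.902), k2=(0.950, -5.814), k3=(0.951, -5.815), k4=(0.922, -5.727); state += dt/6·(k1+2k2+2k3+k4)
t=0.010: state=(1.950, 0.922)
t=0.020: state=(1.958, 0.865)
t=0.030: state=(1.967, 0.811)
continuing one RK4 step at a time; state shown every 50 steps (Δt=0.5):
t=0.500: state=(2.003, -0.297)
t=1.000: state=(1.801, -0.477)
t=1.500: state=(1.531, -0.610)
t=2.000: state=(1.174, -0.851)
t=2.500: state=(0.624, -1.447)
t=3.000: state=(-0.433, -2.914)
t=3.500: state=(-1.797, -1.532)
t=4.000: state=(-1.997, 0.216)
t=4.500: state=(-1.813, 0.463)
t=5.000: state=(-1.549, 0.599)
t=5.500: state=(-1.199, 0.830)
t=6.000: state=(-0.667, 1.391)
t=6.500: state=(0.346, 2.818)
t=7.000: state=(1.747, 1.741)
t=7.500: state=(2.003, -0.181)
t=8.000: state=(1.827, -0.455)
t=8.500: state=(1.567, -0.589)
t=9.000: state=(1.224, -0.811)
t=9.320: state=(0.925, -1.086)
largest grid value and its neighbours: x(0.250)=2.04508, x(0.260)=2.04518, x(0.270)=2.04507
parabola through these three points peaks at t≈0.260 with x≈2.04518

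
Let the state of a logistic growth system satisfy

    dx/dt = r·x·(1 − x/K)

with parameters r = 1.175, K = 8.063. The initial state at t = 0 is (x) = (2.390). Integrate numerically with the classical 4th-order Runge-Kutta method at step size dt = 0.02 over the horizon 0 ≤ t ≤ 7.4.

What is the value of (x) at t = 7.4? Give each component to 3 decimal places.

t=0.000: state=(2.390)
step 1 (dt=0.02): k1=(1.976), k2=(1.985), k3=(1.985), k4=(1.995); state += dt/6·(k1+2k2+2k3+k4)
t=0.020: state=(2.430)
t=0.040: state=(2.470)
t=0.060: state=(2.510)
continuing one RK4 step at a time; state shown every 25 steps (Δt=0.5):
t=0.500: state=(3.477)
t=1.000: state=(4.653)
t=1.500: state=(5.729)
t=2.000: state=(6.575)
t=2.500: state=(7.162)
t=3.000: state=(7.536)
t=3.500: state=(7.761)
t=4.000: state=(7.893)
t=4.500: state=(7.967)
t=5.000: state=(8.010)
t=5.500: state=(8.033)
t=6.000: state=(8.046)
t=6.500: state=(8.054)
t=7.000: state=(8.058)
t=7.400: state=(8.060)

(x) = (8.060)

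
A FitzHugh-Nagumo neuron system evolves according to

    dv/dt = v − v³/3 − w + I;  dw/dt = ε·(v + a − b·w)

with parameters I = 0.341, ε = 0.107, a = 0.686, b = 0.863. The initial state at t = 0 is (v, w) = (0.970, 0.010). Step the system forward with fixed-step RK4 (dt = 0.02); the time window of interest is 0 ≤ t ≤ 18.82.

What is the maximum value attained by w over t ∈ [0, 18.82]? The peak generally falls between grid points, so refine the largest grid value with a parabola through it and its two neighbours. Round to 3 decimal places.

t=0.000: state=(0.970, 0.010)
step 1 (dt=0.02): k1=(0.997, 0.176), k2=(0.996, 0.177), k3=(0.995, 0.177), k4=(0.994, 0.178); state += dt/6·(k1+2k2+2k3+k4)
t=0.020: state=(0.990, 0.014)
t=0.040: state=(1.010, 0.017)
t=0.060: state=(1.030, 0.021)
continuing one RK4 step at a time; state shown every 50 steps (Δt=1):
t=1.000: state=(1.652, 0.221)
t=2.000: state=(1.708, 0.446)
t=3.000: state=(1.621, 0.647)
t=4.000: state=(1.510, 0.820)
t=5.000: state=(1.388, 0.966)
t=6.000: state=(1.251, 1.086)
t=7.000: state=(1.090, 1.180)
t=8.000: state=(0.878, 1.247)
t=9.000: state=(0.544, 1.281)
t=10.000: state=(-0.164, 1.262)
t=11.000: state=(-1.532, 1.135)
t=12.000: state=(-1.960, 0.916)
t=13.000: state=(-1.918, 0.707)
t=14.000: state=(-1.847, 0.522)
t=15.000: state=(-1.776, 0.361)
t=16.000: state=(-1.706, 0.222)
t=17.000: state=(-1.638, 0.101)
t=18.000: state=(-1.572, -0.001)
t=18.820: state=(-1.519, -0.074)
largest grid value and its neighbours: w(9.220)=1.28274, w(9.240)=1.28277, w(9.260)=1.28276
parabola through these three points peaks at t≈9.249 with w≈1.28277

max w = 1.283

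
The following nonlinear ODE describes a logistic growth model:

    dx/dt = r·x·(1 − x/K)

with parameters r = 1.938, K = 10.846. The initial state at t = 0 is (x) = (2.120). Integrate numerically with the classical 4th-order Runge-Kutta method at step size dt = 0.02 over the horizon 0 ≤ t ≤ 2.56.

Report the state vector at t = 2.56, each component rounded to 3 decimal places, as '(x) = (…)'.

(x) = (10.542)

t=0.000: state=(2.120)
step 1 (dt=0.02): k1=(3.305), k2=(3.344), k3=(3.345), k4=(3.384); state += dt/6·(k1+2k2+2k3+k4)
t=0.020: state=(2.187)
t=0.040: state=(2.255)
t=0.060: state=(2.325)
continuing one RK4 step at a time; state shown every 5 steps (Δt=0.1):
t=0.100: state=(2.470)
t=0.200: state=(2.859)
t=0.300: state=(3.285)
t=0.400: state=(3.745)
t=0.500: state=(4.234)
t=0.600: state=(4.743)
t=0.700: state=(5.265)
t=0.800: state=(5.790)
t=0.900: state=(6.308)
t=1.000: state=(6.810)
t=1.100: state=(7.288)
t=1.200: state=(7.735)
t=1.300: state=(8.146)
t=1.400: state=(8.520)
t=1.500: state=(8.855)
t=1.600: state=(9.151)
t=1.700: state=(9.410)
t=1.800: state=(9.635)
t=1.900: state=(9.828)
t=2.000: state=(9.993)
t=2.100: state=(10.134)
t=2.200: state=(10.252)
t=2.300: state=(10.352)
t=2.400: state=(10.436)
t=2.500: state=(10.506)
t=2.560: state=(10.542)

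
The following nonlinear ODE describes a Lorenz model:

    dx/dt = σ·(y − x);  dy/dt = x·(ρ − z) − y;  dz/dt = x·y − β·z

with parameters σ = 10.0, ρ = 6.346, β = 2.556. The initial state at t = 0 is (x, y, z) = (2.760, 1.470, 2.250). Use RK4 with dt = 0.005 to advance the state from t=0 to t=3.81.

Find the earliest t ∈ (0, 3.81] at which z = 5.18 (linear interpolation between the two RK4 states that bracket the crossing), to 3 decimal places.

t=0.000: state=(2.760, 1.470, 2.250)
step 1 (dt=0.005): k1=(-12.900, 9.835, -1.694), k2=(-12.332, 9.690, -1.663), k3=(-12.349, 9.696, -1.662), k4=(-11.798, 9.556, -1.633); state += dt/6·(k1+2k2+2k3+k4)
t=0.005: state=(2.698, 1.518, 2.242)
t=0.010: state=(2.642, 1.566, 2.234)
t=0.015: state=(2.591, 1.611, 2.226)
continuing one RK4 step at a time; state shown every 40 steps (Δt=0.2):
t=0.200: state=(2.534, 3.002, 2.215)
t=0.400: state=(3.824, 4.555, 3.277)
t=0.565: state=(4.858, 5.278, 5.154)
next step: t=0.570: state=(4.878, 5.280, 5.217) — z has crossed 5.18
linear interpolation between t=0.565 (5.15437) and t=0.570 (5.21659) → t≈0.567

t = 0.567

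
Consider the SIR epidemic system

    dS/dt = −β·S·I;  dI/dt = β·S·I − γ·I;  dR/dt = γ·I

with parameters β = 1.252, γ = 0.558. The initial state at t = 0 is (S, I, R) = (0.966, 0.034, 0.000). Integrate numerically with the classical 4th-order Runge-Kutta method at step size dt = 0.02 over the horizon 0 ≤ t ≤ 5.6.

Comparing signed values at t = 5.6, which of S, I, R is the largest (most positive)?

t=0.000: state=(0.966, 0.034, 0.000)
step 1 (dt=0.02): k1=(-0.041, 0.022, 0.019), k2=(-0.041, 0.022, 0.019), k3=(-0.041, 0.022, 0.019), k4=(-0.042, 0.022, 0.019); state += dt/6·(k1+2k2+2k3+k4)
t=0.020: state=(0.965, 0.034, 0.000)
t=0.040: state=(0.964, 0.035, 0.001)
t=0.060: state=(0.963, 0.035, 0.001)
continuing one RK4 step at a time; state shown every 10 steps (Δt=0.2):
t=0.200: state=(0.957, 0.039, 0.004)
t=0.400: state=(0.947, 0.044, 0.009)
t=0.600: state=(0.936, 0.050, 0.014)
t=0.800: state=(0.924, 0.056, 0.020)
t=1.000: state=(0.910, 0.063, 0.026)
t=1.200: state=(0.895, 0.071, 0.034)
t=1.400: state=(0.879, 0.079, 0.042)
t=1.600: state=(0.860, 0.088, 0.052)
t=1.800: state=(0.841, 0.097, 0.062)
t=2.000: state=(0.819, 0.107, 0.073)
t=2.200: state=(0.797, 0.117, 0.086)
t=2.400: state=(0.773, 0.128, 0.100)
t=2.600: state=(0.747, 0.138, 0.114)
t=2.800: state=(0.721, 0.149, 0.130)
t=3.000: state=(0.694, 0.159, 0.148)
t=3.200: state=(0.666, 0.168, 0.166)
t=3.400: state=(0.638, 0.177, 0.185)
t=3.600: state=(0.609, 0.185, 0.205)
t=3.800: state=(0.581, 0.192, 0.226)
t=4.000: state=(0.553, 0.198, 0.248)
t=4.200: state=(0.526, 0.203, 0.271)
t=4.400: state=(0.500, 0.206, 0.294)
t=4.600: state=(0.475, 0.209, 0.317)
t=4.800: state=(0.450, 0.210, 0.340)
t=5.000: state=(0.427, 0.209, 0.363)
t=5.200: state=(0.406, 0.208, 0.387)
t=5.400: state=(0.385, 0.205, 0.410)
t=5.600: state=(0.366, 0.201, 0.432)
compare at T: S=0.366, I=0.201, R=0.432

largest component: R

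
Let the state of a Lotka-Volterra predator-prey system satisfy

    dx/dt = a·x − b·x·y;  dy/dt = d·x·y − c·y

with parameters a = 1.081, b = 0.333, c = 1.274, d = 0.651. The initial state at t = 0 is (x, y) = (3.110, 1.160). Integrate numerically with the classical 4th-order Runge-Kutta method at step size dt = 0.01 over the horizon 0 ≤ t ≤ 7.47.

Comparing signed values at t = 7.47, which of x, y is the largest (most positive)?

largest component: y

t=0.000: state=(3.110, 1.160)
step 1 (dt=0.01): k1=(2.161, 0.871), k2=(2.164, 0.882), k3=(2.164, 0.882), k4=(2.166, 0.894); state += dt/6·(k1+2k2+2k3+k4)
t=0.010: state=(3.132, 1.169)
t=0.020: state=(3.153, 1.178)
t=0.030: state=(3.175, 1.187)
continuing one RK4 step at a time; state shown every 25 steps (Δt=0.25):
t=0.250: state=(3.658, 1.463)
t=0.500: state=(4.157, 2.013)
t=0.750: state=(4.443, 2.960)
t=1.000: state=(4.297, 4.416)
t=1.250: state=(3.626, 6.158)
t=1.500: state=(2.677, 7.486)
t=1.750: state=(1.841, 7.836)
t=2.000: state=(1.278, 7.318)
t=2.250: state=(0.946, 6.361)
t=2.500: state=(0.763, 5.308)
t=2.750: state=(0.669, 4.333)
t=3.000: state=(0.634, 3.501)
t=3.250: state=(0.639, 2.823)
t=3.500: state=(0.677, 2.284)
t=3.750: state=(0.747, 1.864)
t=4.000: state=(0.850, 1.543)
t=4.250: state=(0.990, 1.303)
t=4.500: state=(1.173, 1.129)
t=4.750: state=(1.406, 1.012)
t=5.000: state=(1.699, 0.947)
t=5.250: state=(2.059, 0.934)
t=5.500: state=(2.493, 0.983)
t=5.750: state=(2.995, 1.116)
t=6.000: state=(3.541, 1.382)
t=6.250: state=(4.061, 1.867)
t=6.500: state=(4.410, 2.715)
t=6.750: state=(4.374, 4.063)
t=7.000: state=(3.807, 5.790)
t=7.250: state=(2.883, 7.273)
t=7.470: state=(2.092, 7.833)
compare at T: x=2.092, y=7.833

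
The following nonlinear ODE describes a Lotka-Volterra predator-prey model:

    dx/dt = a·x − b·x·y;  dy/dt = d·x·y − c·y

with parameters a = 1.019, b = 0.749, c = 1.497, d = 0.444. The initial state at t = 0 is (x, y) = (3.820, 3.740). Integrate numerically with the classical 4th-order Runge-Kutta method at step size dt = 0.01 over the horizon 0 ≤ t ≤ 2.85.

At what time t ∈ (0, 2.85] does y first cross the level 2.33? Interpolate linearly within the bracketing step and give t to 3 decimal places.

t=0.000: state=(3.820, 3.740)
step 1 (dt=0.01): k1=(-6.808, 0.745), k2=(-6.758, 0.689), k3=(-6.758, 0.689), k4=(-6.707, 0.634); state += dt/6·(k1+2k2+2k3+k4)
t=0.010: state=(3.752, 3.747)
t=0.020: state=(3.686, 3.753)
t=0.030: state=(3.620, 3.757)
continuing one RK4 step at a time; state shown every 10 steps (Δt=0.1):
t=0.100: state=(3.192, 3.761)
t=0.200: state=(2.673, 3.687)
t=0.300: state=(2.257, 3.540)
t=0.400: state=(1.931, 3.344)
t=0.500: state=(1.678, 3.118)
t=0.600: state=(1.484, 2.879)
t=0.700: state=(1.337, 2.639)
t=0.800: state=(1.225, 2.405)
t=0.830: state=(1.198, 2.336)
next step: t=0.840: state=(1.189, 2.314) — y has crossed 2.33
linear interpolation between t=0.830 (2.33634) and t=0.840 (2.31386) → t≈0.833

t = 0.833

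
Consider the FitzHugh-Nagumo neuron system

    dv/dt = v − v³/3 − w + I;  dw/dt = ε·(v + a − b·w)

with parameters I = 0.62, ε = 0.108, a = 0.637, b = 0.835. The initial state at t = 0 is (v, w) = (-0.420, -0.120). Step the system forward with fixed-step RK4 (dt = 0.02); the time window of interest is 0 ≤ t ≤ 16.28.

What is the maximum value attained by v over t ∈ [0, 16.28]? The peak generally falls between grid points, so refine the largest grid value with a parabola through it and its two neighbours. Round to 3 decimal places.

max v = 1.840

t=0.000: state=(-0.420, -0.120)
step 1 (dt=0.02): k1=(0.345, 0.034), k2=(0.347, 0.035), k3=(0.347, 0.035), k4=(0.350, 0.035); state += dt/6·(k1+2k2+2k3+k4)
t=0.020: state=(-0.413, -0.119)
t=0.040: state=(-0.406, -0.119)
t=0.060: state=(-0.399, -0.118)
continuing one RK4 step at a time; state shown every 50 steps (Δt=1):
t=1.000: state=(0.111, -0.063)
t=2.000: state=(1.209, 0.073)
t=3.000: state=(1.820, 0.299)
t=4.000: state=(1.810, 0.528)
t=5.000: state=(1.723, 0.731)
t=6.000: state=(1.628, 0.907)
t=7.000: state=(1.529, 1.057)
t=8.000: state=(1.427, 1.184)
t=9.000: state=(1.317, 1.290)
t=10.000: state=(1.196, 1.374)
t=11.000: state=(1.056, 1.438)
t=12.000: state=(0.879, 1.480)
t=13.000: state=(0.617, 1.496)
t=14.000: state=(0.119, 1.474)
t=15.000: state=(-1.012, 1.372)
t=16.000: state=(-1.870, 1.159)
t=16.280: state=(-1.908, 1.092)
largest grid value and its neighbours: v(3.340)=1.83998, v(3.360)=1.84002, v(3.380)=1.83996
parabola through these three points peaks at t≈3.358 with v≈1.84002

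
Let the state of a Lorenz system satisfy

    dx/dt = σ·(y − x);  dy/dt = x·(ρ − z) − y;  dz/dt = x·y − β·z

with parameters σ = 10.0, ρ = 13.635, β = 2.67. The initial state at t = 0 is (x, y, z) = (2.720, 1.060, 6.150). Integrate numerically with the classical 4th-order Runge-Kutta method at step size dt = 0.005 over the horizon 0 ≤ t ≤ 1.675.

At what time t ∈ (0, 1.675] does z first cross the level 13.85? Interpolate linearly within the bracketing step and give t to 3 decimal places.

t = 0.463

t=0.000: state=(2.720, 1.060, 6.150)
step 1 (dt=0.005): k1=(-16.600, 19.299, -13.537), k2=(-15.703, 19.031, -13.362), k3=(-15.732, 19.047, -13.362), k4=(-14.861, 18.792, -13.191); state += dt/6·(k1+2k2+2k3+k4)
t=0.005: state=(2.641, 1.155, 6.083)
t=0.010: state=(2.571, 1.248, 6.018)
t=0.015: state=(2.509, 1.339, 5.955)
continuing one RK4 step at a time; state shown every 20 steps (Δt=0.1):
t=0.100: state=(2.303, 2.750, 5.106)
t=0.200: state=(3.284, 4.756, 4.819)
t=0.300: state=(5.229, 7.629, 6.024)
t=0.400: state=(7.865, 10.471, 10.002)
t=0.460: state=(9.176, 10.750, 13.647)
next step: t=0.465: state=(9.251, 10.689, 13.957) — z has crossed 13.85
linear interpolation between t=0.460 (13.64736) and t=0.465 (13.95702) → t≈0.463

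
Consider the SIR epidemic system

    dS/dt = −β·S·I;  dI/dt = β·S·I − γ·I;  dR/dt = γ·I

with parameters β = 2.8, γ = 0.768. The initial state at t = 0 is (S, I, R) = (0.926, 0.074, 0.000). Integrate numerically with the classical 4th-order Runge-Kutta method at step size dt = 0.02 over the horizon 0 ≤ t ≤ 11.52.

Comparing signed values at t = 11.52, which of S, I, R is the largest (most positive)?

largest component: R

t=0.000: state=(0.926, 0.074, 0.000)
step 1 (dt=0.02): k1=(-0.192, 0.135, 0.057), k2=(-0.195, 0.137, 0.058), k3=(-0.195, 0.137, 0.058), k4=(-0.198, 0.139, 0.059); state += dt/6·(k1+2k2+2k3+k4)
t=0.020: state=(0.922, 0.077, 0.001)
t=0.040: state=(0.918, 0.080, 0.002)
t=0.060: state=(0.914, 0.082, 0.004)
continuing one RK4 step at a time; state shown every 25 steps (Δt=0.5):
t=0.500: state=(0.786, 0.169, 0.045)
t=1.000: state=(0.567, 0.298, 0.135)
t=1.500: state=(0.348, 0.383, 0.268)
t=2.000: state=(0.202, 0.380, 0.417)
t=2.500: state=(0.123, 0.323, 0.553)
t=3.000: state=(0.082, 0.254, 0.664)
t=3.500: state=(0.060, 0.191, 0.749)
t=4.000: state=(0.048, 0.140, 0.812)
t=4.500: state=(0.041, 0.101, 0.858)
t=5.000: state=(0.036, 0.073, 0.891)
t=5.500: state=(0.033, 0.052, 0.915)
t=6.000: state=(0.031, 0.037, 0.932)
t=6.500: state=(0.030, 0.026, 0.944)
t=7.000: state=(0.029, 0.019, 0.953)
t=7.500: state=(0.028, 0.013, 0.959)
t=8.000: state=(0.028, 0.009, 0.963)
t=8.500: state=(0.027, 0.007, 0.966)
t=9.000: state=(0.027, 0.005, 0.968)
t=9.500: state=(0.027, 0.003, 0.970)
t=10.000: state=(0.027, 0.002, 0.971)
t=10.500: state=(0.027, 0.002, 0.972)
t=11.000: state=(0.027, 0.001, 0.972)
t=11.500: state=(0.027, 0.001, 0.972)
t=11.520: state=(0.027, 0.001, 0.972)
compare at T: S=0.027, I=0.001, R=0.972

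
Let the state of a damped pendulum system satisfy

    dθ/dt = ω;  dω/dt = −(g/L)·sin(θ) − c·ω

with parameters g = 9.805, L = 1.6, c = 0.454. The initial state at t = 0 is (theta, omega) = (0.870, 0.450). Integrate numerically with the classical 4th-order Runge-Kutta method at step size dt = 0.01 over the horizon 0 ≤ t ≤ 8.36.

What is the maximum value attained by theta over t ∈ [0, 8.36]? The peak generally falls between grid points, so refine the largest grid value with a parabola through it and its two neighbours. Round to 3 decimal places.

t=0.000: state=(0.870, 0.450)
step 1 (dt=0.01): k1=(0.450, -4.888), k2=(0.426, -4.886), k3=(0.426, -4.886), k4=(0.401, -4.883); state += dt/6·(k1+2k2+2k3+k4)
t=0.010: state=(0.874, 0.401)
t=0.020: state=(0.878, 0.352)
t=0.030: state=(0.881, 0.304)
continuing one RK4 step at a time; state shown every 50 steps (Δt=0.5):
t=0.500: state=(0.540, -1.566)
t=1.000: state=(-0.329, -1.470)
t=1.500: state=(-0.641, 0.293)
t=2.000: state=(-0.156, 1.377)
t=2.500: state=(0.413, 0.635)
t=3.000: state=(0.381, -0.693)
t=3.500: state=(-0.092, -0.947)
t=4.000: state=(-0.360, -0.024)
t=4.500: state=(-0.146, 0.740)
t=5.000: state=(0.198, 0.469)
t=5.500: state=(0.236, -0.307)
t=6.000: state=(-0.016, -0.560)
t=6.500: state=(-0.197, -0.090)
t=7.000: state=(-0.105, 0.392)
t=7.500: state=(0.095, 0.306)
t=8.000: state=(0.140, -0.130)
t=8.360: state=(0.053, -0.316)
largest grid value and its neighbours: theta(0.080)=0.89043, theta(0.090)=0.89081, theta(0.100)=0.89071
parabola through these three points peaks at t≈0.093 with theta≈0.89083

max theta = 0.891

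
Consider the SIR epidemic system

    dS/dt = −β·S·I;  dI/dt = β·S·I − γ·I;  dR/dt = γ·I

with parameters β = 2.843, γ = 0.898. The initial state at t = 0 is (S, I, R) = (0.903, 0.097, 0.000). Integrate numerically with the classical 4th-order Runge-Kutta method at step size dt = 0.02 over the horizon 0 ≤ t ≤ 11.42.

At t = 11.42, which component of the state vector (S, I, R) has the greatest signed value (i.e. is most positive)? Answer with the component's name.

largest component: R

t=0.000: state=(0.903, 0.097, 0.000)
step 1 (dt=0.02): k1=(-0.249, 0.162, 0.087), k2=(-0.252, 0.164, 0.089), k3=(-0.253, 0.164, 0.089), k4=(-0.256, 0.166, 0.090); state += dt/6·(k1+2k2+2k3+k4)
t=0.020: state=(0.898, 0.100, 0.002)
t=0.040: state=(0.893, 0.104, 0.004)
t=0.060: state=(0.887, 0.107, 0.005)
continuing one RK4 step at a time; state shown every 25 steps (Δt=0.5):
t=0.500: state=(0.734, 0.200, 0.065)
t=1.000: state=(0.509, 0.310, 0.181)
t=1.500: state=(0.315, 0.352, 0.333)
t=2.000: state=(0.194, 0.320, 0.486)
t=2.500: state=(0.129, 0.256, 0.616)
t=3.000: state=(0.094, 0.191, 0.716)
t=3.500: state=(0.074, 0.137, 0.789)
t=4.000: state=(0.063, 0.096, 0.841)
t=4.500: state=(0.056, 0.067, 0.877)
t=5.000: state=(0.052, 0.046, 0.902)
t=5.500: state=(0.049, 0.032, 0.919)
t=6.000: state=(0.047, 0.022, 0.931)
t=6.500: state=(0.046, 0.015, 0.939)
t=7.000: state=(0.045, 0.010, 0.945)
t=7.500: state=(0.045, 0.007, 0.948)
t=8.000: state=(0.044, 0.005, 0.951)
t=8.500: state=(0.044, 0.003, 0.953)
t=9.000: state=(0.044, 0.002, 0.954)
t=9.500: state=(0.044, 0.001, 0.955)
t=10.000: state=(0.044, 0.001, 0.955)
t=10.500: state=(0.044, 0.001, 0.955)
t=11.000: state=(0.044, 0.000, 0.956)
t=11.420: state=(0.044, 0.000, 0.956)
compare at T: S=0.044, I=0.000, R=0.956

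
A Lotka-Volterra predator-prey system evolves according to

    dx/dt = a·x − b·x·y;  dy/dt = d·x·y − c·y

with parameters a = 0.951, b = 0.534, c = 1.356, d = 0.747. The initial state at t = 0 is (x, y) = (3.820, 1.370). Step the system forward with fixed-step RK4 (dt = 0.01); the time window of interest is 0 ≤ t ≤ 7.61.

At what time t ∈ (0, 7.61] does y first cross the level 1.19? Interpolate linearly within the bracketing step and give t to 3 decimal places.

t = 2.981

t=0.000: state=(3.820, 1.370)
step 1 (dt=0.01): k1=(0.838, 2.052), k2=(0.818, 2.071), k3=(0.818, 2.071), k4=(0.798, 2.091); state += dt/6·(k1+2k2+2k3+k4)
t=0.010: state=(3.828, 1.391)
t=0.020: state=(3.836, 1.412)
t=0.030: state=(3.843, 1.433)
continuing one RK4 step at a time; state shown every 25 steps (Δt=0.25):
t=0.250: state=(3.877, 2.013)
t=0.500: state=(3.552, 2.889)
t=0.750: state=(2.883, 3.768)
t=1.000: state=(2.125, 4.281)
t=1.250: state=(1.515, 4.271)
t=1.500: state=(1.112, 3.877)
t=1.750: state=(0.872, 3.318)
t=2.000: state=(0.738, 2.744)
t=2.250: state=(0.672, 2.228)
t=2.500: state=(0.653, 1.795)
t=2.750: state=(0.667, 1.446)
t=2.980: state=(0.707, 1.191)
next step: t=2.990: state=(0.709, 1.181) — y has crossed 1.19
linear interpolation between t=2.980 (1.19103) and t=2.990 (1.18122) → t≈2.981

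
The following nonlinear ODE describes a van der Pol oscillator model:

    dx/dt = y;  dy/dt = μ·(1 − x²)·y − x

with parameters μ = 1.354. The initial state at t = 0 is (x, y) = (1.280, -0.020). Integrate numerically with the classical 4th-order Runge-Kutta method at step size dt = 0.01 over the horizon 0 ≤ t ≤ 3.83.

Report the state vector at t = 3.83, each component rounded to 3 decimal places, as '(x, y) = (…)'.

(x, y) = (-1.369, 0.737)

t=0.000: state=(1.280, -0.020)
step 1 (dt=0.01): k1=(-0.020, -1.263), k2=(-0.026, -1.257), k3=(-0.026, -1.257), k4=(-0.033, -1.252); state += dt/6·(k1+2k2+2k3+k4)
t=0.010: state=(1.280, -0.033)
t=0.020: state=(1.279, -0.045)
t=0.030: state=(1.279, -0.057)
continuing one RK4 step at a time; state shown every 20 steps (Δt=0.2):
t=0.200: state=(1.252, -0.251)
t=0.400: state=(1.182, -0.449)
t=0.600: state=(1.073, -0.636)
t=0.800: state=(0.927, -0.836)
t=1.000: state=(0.736, -1.082)
t=1.200: state=(0.488, -1.414)
t=1.400: state=(0.162, -1.871)
t=1.600: state=(-0.268, -2.434)
t=1.800: state=(-0.801, -2.827)
t=2.000: state=(-1.348, -2.478)
t=2.200: state=(-1.742, -1.417)
t=2.400: state=(-1.924, -0.467)
t=2.600: state=(-1.959, 0.054)
t=2.800: state=(-1.920, 0.299)
t=3.000: state=(-1.847, 0.423)
t=3.200: state=(-1.754, 0.501)
t=3.400: state=(-1.647, 0.568)
t=3.600: state=(-1.527, 0.638)
t=3.800: state=(-1.391, 0.722)
t=3.830: state=(-1.369, 0.737)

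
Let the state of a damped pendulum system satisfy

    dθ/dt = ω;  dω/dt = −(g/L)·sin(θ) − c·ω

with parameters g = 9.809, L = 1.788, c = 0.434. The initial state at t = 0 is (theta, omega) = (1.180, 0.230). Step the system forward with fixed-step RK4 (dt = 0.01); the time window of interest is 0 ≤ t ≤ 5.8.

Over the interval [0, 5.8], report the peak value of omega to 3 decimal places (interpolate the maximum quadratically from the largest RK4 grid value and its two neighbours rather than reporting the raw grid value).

t=0.000: state=(1.180, 0.230)
step 1 (dt=0.01): k1=(0.230, -5.172), k2=(0.204, -5.163), k3=(0.204, -5.163), k4=(0.178, -5.154); state += dt/6·(k1+2k2+2k3+k4)
t=0.010: state=(1.182, 0.178)
t=0.020: state=(1.184, 0.127)
t=0.030: state=(1.185, 0.076)
continuing one RK4 step at a time; state shown every 20 steps (Δt=0.2):
t=0.200: state=(1.126, -0.756)
t=0.400: state=(0.888, -1.586)
t=0.600: state=(0.510, -2.131)
t=0.800: state=(0.064, -2.248)
t=1.000: state=(-0.358, -1.899)
t=1.200: state=(-0.673, -1.213)
t=1.400: state=(-0.833, -0.383)
t=1.600: state=(-0.827, 0.434)
t=1.800: state=(-0.669, 1.120)
t=2.000: state=(-0.395, 1.563)
t=2.200: state=(-0.066, 1.672)
t=2.400: state=(0.250, 1.430)
t=2.600: state=(0.488, 0.923)
t=2.800: state=(0.610, 0.287)
t=3.000: state=(0.604, -0.345)
t=3.200: state=(0.480, -0.865)
t=3.400: state=(0.271, -1.181)
t=3.600: state=(0.025, -1.237)
t=3.800: state=(-0.206, -1.034)
t=4.000: state=(-0.376, -0.639)
t=4.200: state=(-0.456, -0.153)
t=4.400: state=(-0.438, 0.321)
t=4.600: state=(-0.334, 0.695)
t=4.800: state=(-0.171, 0.902)
t=5.000: state=(0.013, 0.908)
t=5.200: state=(0.180, 0.727)
t=5.400: state=(0.295, 0.413)
t=5.600: state=(0.341, 0.044)
t=5.800: state=(0.314, -0.304)
largest grid value and its neighbours: omega(2.150)=1.67847, omega(2.160)=1.67891, omega(2.170)=1.67843
parabola through these three points peaks at t≈2.160 with omega≈1.67891

max omega = 1.679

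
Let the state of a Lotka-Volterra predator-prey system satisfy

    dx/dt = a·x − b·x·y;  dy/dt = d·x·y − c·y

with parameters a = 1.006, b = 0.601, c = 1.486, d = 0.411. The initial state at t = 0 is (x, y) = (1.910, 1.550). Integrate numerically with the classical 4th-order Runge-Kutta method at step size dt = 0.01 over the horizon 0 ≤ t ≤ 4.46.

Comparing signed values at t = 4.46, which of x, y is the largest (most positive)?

t=0.000: state=(1.910, 1.550)
step 1 (dt=0.01): k1=(0.142, -1.087), k2=(0.148, -1.082), k3=(0.148, -1.082), k4=(0.155, -1.078); state += dt/6·(k1+2k2+2k3+k4)
t=0.010: state=(1.911, 1.539)
t=0.020: state=(1.913, 1.528)
t=0.030: state=(1.915, 1.518)
continuing one RK4 step at a time; state shown every 20 steps (Δt=0.2):
t=0.200: state=(1.963, 1.350)
t=0.400: state=(2.062, 1.183)
t=0.600: state=(2.206, 1.047)
t=0.800: state=(2.395, 0.939)
t=1.000: state=(2.629, 0.858)
t=1.200: state=(2.911, 0.800)
t=1.400: state=(3.241, 0.765)
t=1.600: state=(3.619, 0.753)
t=1.800: state=(4.041, 0.766)
t=2.000: state=(4.496, 0.808)
t=2.200: state=(4.968, 0.886)
t=2.400: state=(5.424, 1.009)
t=2.600: state=(5.816, 1.191)
t=2.800: state=(6.075, 1.444)
t=3.000: state=(6.127, 1.774)
t=3.200: state=(5.916, 2.166)
t=3.400: state=(5.441, 2.570)
t=3.600: state=(4.782, 2.909)
t=3.800: state=(4.066, 3.109)
t=4.000: state=(3.410, 3.138)
t=4.200: state=(2.877, 3.016)
t=4.400: state=(2.480, 2.790)
t=4.460: state=(2.386, 2.709)
compare at T: x=2.386, y=2.709

largest component: y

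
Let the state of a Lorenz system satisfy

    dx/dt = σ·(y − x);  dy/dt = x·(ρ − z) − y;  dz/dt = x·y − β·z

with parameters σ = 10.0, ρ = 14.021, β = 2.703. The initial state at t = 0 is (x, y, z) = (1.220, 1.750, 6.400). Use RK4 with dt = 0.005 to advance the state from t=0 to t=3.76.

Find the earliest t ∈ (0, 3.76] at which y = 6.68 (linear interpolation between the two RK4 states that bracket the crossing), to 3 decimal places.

t=0.000: state=(1.220, 1.750, 6.400)
step 1 (dt=0.005): k1=(5.300, 7.548, -15.164), k2=(5.356, 7.676, -15.015), k3=(5.358, 7.677, -15.016), k4=(5.416, 7.807, -14.867); state += dt/6·(k1+2k2+2k3+k4)
t=0.005: state=(1.247, 1.788, 6.325)
t=0.010: state=(1.274, 1.828, 6.251)
t=0.015: state=(1.302, 1.869, 6.179)
continuing one RK4 step at a time; state shown every 40 steps (Δt=0.2):
t=0.200: state=(3.113, 4.681, 4.786)
t=0.270: state=(4.431, 6.647, 5.327)
next step: t=0.275: state=(4.543, 6.807, 5.406) — y has crossed 6.68
linear interpolation between t=0.270 (6.64677) and t=0.275 (6.80731) → t≈0.271

t = 0.271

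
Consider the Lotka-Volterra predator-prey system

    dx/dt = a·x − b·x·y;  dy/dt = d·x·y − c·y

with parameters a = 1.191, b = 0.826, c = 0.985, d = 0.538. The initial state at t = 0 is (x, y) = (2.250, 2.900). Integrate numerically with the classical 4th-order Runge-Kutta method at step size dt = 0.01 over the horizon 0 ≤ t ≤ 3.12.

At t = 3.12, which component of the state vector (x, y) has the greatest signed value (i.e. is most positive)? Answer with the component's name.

t=0.000: state=(2.250, 2.900)
step 1 (dt=0.01): k1=(-2.710, 0.654), k2=(-2.700, 0.634), k3=(-2.699, 0.634), k4=(-2.689, 0.613); state += dt/6·(k1+2k2+2k3+k4)
t=0.010: state=(2.223, 2.906)
t=0.020: state=(2.196, 2.912)
t=0.030: state=(2.170, 2.918)
continuing one RK4 step at a time; state shown every 20 steps (Δt=0.2):
t=0.200: state=(1.757, 2.952)
t=0.400: state=(1.377, 2.866)
t=0.600: state=(1.103, 2.687)
t=0.800: state=(0.915, 2.458)
t=1.000: state=(0.789, 2.211)
t=1.200: state=(0.709, 1.968)
t=1.400: state=(0.663, 1.739)
t=1.600: state=(0.642, 1.532)
t=1.800: state=(0.643, 1.348)
t=2.000: state=(0.662, 1.187)
t=2.200: state=(0.698, 1.049)
t=2.400: state=(0.753, 0.931)
t=2.600: state=(0.826, 0.832)
t=2.800: state=(0.920, 0.750)
t=3.000: state=(1.037, 0.684)
t=3.120: state=(1.120, 0.652)
compare at T: x=1.120, y=0.652

largest component: x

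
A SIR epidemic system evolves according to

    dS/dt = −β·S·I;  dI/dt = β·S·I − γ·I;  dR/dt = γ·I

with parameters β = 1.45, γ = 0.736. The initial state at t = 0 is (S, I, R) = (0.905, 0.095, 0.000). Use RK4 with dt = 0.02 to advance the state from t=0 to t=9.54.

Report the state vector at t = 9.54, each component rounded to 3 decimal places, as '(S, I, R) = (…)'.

t=0.000: state=(0.905, 0.095, 0.000)
step 1 (dt=0.02): k1=(-0.125, 0.055, 0.070), k2=(-0.125, 0.055, 0.070), k3=(-0.125, 0.055, 0.070), k4=(-0.126, 0.055, 0.071); state += dt/6·(k1+2k2+2k3+k4)
t=0.020: state=(0.902, 0.096, 0.001)
t=0.040: state=(0.900, 0.097, 0.003)
t=0.060: state=(0.897, 0.098, 0.004)
continuing one RK4 step at a time; state shown every 25 steps (Δt=0.5):
t=0.500: state=(0.836, 0.124, 0.040)
t=1.000: state=(0.756, 0.153, 0.091)
t=1.500: state=(0.671, 0.177, 0.152)
t=2.000: state=(0.586, 0.193, 0.220)
t=2.500: state=(0.508, 0.199, 0.293)
t=3.000: state=(0.440, 0.194, 0.366)
t=3.500: state=(0.384, 0.181, 0.435)
t=4.000: state=(0.339, 0.163, 0.498)
t=4.500: state=(0.304, 0.142, 0.554)
t=5.000: state=(0.276, 0.121, 0.603)
t=5.500: state=(0.255, 0.102, 0.644)
t=6.000: state=(0.238, 0.084, 0.678)
t=6.500: state=(0.225, 0.069, 0.706)
t=7.000: state=(0.215, 0.056, 0.729)
t=7.500: state=(0.208, 0.045, 0.747)
t=8.000: state=(0.202, 0.036, 0.762)
t=8.500: state=(0.197, 0.029, 0.774)
t=9.000: state=(0.193, 0.023, 0.784)
t=9.500: state=(0.190, 0.018, 0.791)
t=9.540: state=(0.190, 0.018, 0.792)

(S, I, R) = (0.190, 0.018, 0.792)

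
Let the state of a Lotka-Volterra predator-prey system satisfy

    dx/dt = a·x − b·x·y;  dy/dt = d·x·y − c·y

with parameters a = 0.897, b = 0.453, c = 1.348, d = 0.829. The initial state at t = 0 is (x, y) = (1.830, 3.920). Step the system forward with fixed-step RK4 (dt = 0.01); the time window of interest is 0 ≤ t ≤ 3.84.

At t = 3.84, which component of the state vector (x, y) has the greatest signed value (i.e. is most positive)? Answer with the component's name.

t=0.000: state=(1.830, 3.920)
step 1 (dt=0.01): k1=(-1.608, 0.663), k2=(-1.604, 0.637), k3=(-1.604, 0.637), k4=(-1.599, 0.612); state += dt/6·(k1+2k2+2k3+k4)
t=0.010: state=(1.814, 3.926)
t=0.020: state=(1.798, 3.932)
t=0.030: state=(1.782, 3.938)
continuing one RK4 step at a time; state shown every 20 steps (Δt=0.2):
t=0.200: state=(1.531, 3.953)
t=0.400: state=(1.287, 3.810)
t=0.600: state=(1.103, 3.544)
t=0.800: state=(0.971, 3.212)
t=1.000: state=(0.883, 2.859)
t=1.200: state=(0.828, 2.515)
t=1.400: state=(0.800, 2.198)
t=1.600: state=(0.795, 1.915)
t=1.800: state=(0.809, 1.670)
t=2.000: state=(0.840, 1.462)
t=2.200: state=(0.888, 1.288)
t=2.400: state=(0.952, 1.146)
t=2.600: state=(1.032, 1.031)
t=2.800: state=(1.129, 0.942)
t=3.000: state=(1.245, 0.875)
t=3.200: state=(1.379, 0.831)
t=3.400: state=(1.532, 0.807)
t=3.600: state=(1.704, 0.806)
t=3.800: state=(1.894, 0.829)
t=3.840: state=(1.934, 0.837)
compare at T: x=1.934, y=0.837

largest component: x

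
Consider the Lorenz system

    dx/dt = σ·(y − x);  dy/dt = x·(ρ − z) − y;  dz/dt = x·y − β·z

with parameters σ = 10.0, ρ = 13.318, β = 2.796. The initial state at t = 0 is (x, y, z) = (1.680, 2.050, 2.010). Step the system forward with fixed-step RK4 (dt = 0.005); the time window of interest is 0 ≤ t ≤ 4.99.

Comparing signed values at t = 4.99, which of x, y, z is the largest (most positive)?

largest component: z

t=0.000: state=(1.680, 2.050, 2.010)
step 1 (dt=0.005): k1=(3.700, 16.947, -2.176), k2=(4.031, 17.019, -2.070), k3=(4.025, 17.028, -2.069), k4=(4.350, 17.107, -1.961); state += dt/6·(k1+2k2+2k3+k4)
t=0.005: state=(1.700, 2.135, 2.000)
t=0.010: state=(1.723, 2.221, 1.990)
t=0.015: state=(1.750, 2.308, 1.982)
continuing one RK4 step at a time; state shown every 40 steps (Δt=0.2):
t=0.200: state=(4.655, 7.301, 3.392)
t=0.400: state=(10.422, 11.451, 15.648)
t=0.600: state=(5.169, 1.582, 16.764)
t=0.800: state=(1.525, 1.075, 9.992)
t=1.000: state=(1.803, 2.408, 6.111)
t=1.200: state=(4.152, 6.028, 5.413)
t=1.400: state=(8.718, 10.464, 12.452)
t=1.600: state=(6.875, 4.063, 17.007)
t=1.800: state=(3.008, 2.263, 11.514)
t=2.000: state=(3.155, 3.889, 7.894)
t=2.200: state=(5.760, 7.538, 8.514)
t=2.400: state=(8.297, 8.222, 14.781)
t=2.600: state=(5.530, 3.814, 14.673)
t=2.800: state=(3.726, 3.644, 10.637)
t=3.000: state=(4.779, 5.819, 9.073)
t=3.200: state=(7.129, 8.035, 12.011)
t=3.400: state=(6.848, 5.749, 14.847)
t=3.600: state=(4.735, 4.110, 12.450)
t=3.800: state=(4.666, 5.152, 10.249)
t=4.000: state=(6.208, 7.063, 11.098)
t=4.200: state=(6.956, 6.656, 13.798)
t=4.400: state=(5.578, 4.850, 13.266)
t=4.600: state=(4.902, 4.992, 11.286)
t=4.800: state=(5.720, 6.330, 11.057)
t=4.990: state=(6.622, 6.789, 12.747)
compare at T: x=6.622, y=6.789, z=12.747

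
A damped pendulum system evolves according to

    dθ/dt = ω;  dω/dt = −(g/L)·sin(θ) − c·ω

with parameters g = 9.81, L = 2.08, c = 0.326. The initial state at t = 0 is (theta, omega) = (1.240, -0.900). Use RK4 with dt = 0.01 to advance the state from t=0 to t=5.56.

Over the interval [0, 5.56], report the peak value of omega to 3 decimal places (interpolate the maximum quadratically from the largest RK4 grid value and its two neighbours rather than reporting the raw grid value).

t=0.000: state=(1.240, -0.900)
step 1 (dt=0.01): k1=(-0.900, -4.167), k2=(-0.921, -4.154), k3=(-0.921, -4.153), k4=(-0.942, -4.139); state += dt/6·(k1+2k2+2k3+k4)
t=0.010: state=(1.231, -0.942)
t=0.020: state=(1.221, -0.983)
t=0.030: state=(1.211, -1.024)
continuing one RK4 step at a time; state shown every 20 steps (Δt=0.2):
t=0.200: state=(0.981, -1.664)
t=0.400: state=(0.589, -2.204)
t=0.600: state=(0.124, -2.381)
t=0.800: state=(-0.334, -2.130)
t=1.000: state=(-0.705, -1.535)
t=1.200: state=(-0.937, -0.763)
t=1.400: state=(-1.008, 0.047)
t=1.600: state=(-0.922, 0.800)
t=1.800: state=(-0.697, 1.415)
t=2.000: state=(-0.371, 1.792)
t=2.200: state=(-0.002, 1.847)
t=2.400: state=(0.345, 1.569)
t=2.600: state=(0.609, 1.044)
t=2.800: state=(0.754, 0.395)
t=3.000: state=(0.766, -0.267)
t=3.200: state=(0.653, -0.851)
t=3.400: state=(0.437, -1.274)
t=3.600: state=(0.159, -1.462)
t=3.800: state=(-0.130, -1.380)
t=4.000: state=(-0.377, -1.059)
t=4.200: state=(-0.543, -0.580)
t=4.400: state=(-0.605, -0.040)
t=4.600: state=(-0.561, 0.471)
t=4.800: state=(-0.424, 0.877)
t=5.000: state=(-0.221, 1.113)
t=5.200: state=(0.008, 1.139)
t=5.400: state=(0.221, 0.960)
t=5.560: state=(0.355, 0.700)
largest grid value and its neighbours: omega(2.120)=1.86647, omega(2.130)=1.86703, omega(2.140)=1.86672
parabola through these three points peaks at t≈2.131 with omega≈1.86704

max omega = 1.867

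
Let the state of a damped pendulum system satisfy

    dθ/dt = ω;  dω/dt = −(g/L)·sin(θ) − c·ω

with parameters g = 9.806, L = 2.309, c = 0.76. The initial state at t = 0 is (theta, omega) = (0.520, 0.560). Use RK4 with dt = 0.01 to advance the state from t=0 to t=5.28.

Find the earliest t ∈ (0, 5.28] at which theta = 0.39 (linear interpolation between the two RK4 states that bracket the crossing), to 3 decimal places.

t = 0.668

t=0.000: state=(0.520, 0.560)
step 1 (dt=0.01): k1=(0.560, -2.536), k2=(0.547, -2.536), k3=(0.547, -2.536), k4=(0.535, -2.537); state += dt/6·(k1+2k2+2k3+k4)
t=0.010: state=(0.525, 0.535)
t=0.020: state=(0.531, 0.509)
t=0.030: state=(0.536, 0.484)
continuing one RK4 step at a time; state shown every 20 steps (Δt=0.2):
t=0.200: state=(0.582, 0.063)
t=0.400: state=(0.549, -0.373)
t=0.600: state=(0.440, -0.697)
t=0.660: state=(0.396, -0.767)
next step: t=0.670: state=(0.388, -0.777) — theta has crossed 0.39
linear interpolation between t=0.660 (0.39602) and t=0.670 (0.38830) → t≈0.668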